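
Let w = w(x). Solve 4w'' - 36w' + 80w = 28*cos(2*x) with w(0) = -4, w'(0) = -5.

w = -82*exp(4*x)/5 - 63*sin(2*x)/290 + 28*cos(2*x)/145 + 354*exp(5*x)/29

Divide through by 4: w'' - 9w' + 20w = 7*cos(2*x).
Characteristic equation r² - 9r + 20 = 0 factors as (r - 4)(r - 5) = 0, so r = 4, 5.
Hence w_h = C1*exp(4*x) + C2*exp(5*x).
Try w_p = A*cos(2*x) + B*sin(2*x). Substituting and equating the coefficients of cos(2x) and sin(2x) gives A = 28/145, B = -63/290, so w_p = -63*sin(2*x)/290 + 28*cos(2*x)/145.
General solution: w = -63*sin(2*x)/290 + 28*cos(2*x)/145 + C1*exp(4*x) + C2*exp(5*x).
Apply the initial conditions: w(0) = 28/145 + C1 + C2 = -4 and w'(0) = -63/145 + 4*C1 + 5*C2 = -5. Solving gives C1 = -82/5, C2 = 354/29.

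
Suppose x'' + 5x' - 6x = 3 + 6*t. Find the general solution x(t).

x = -4/3 - t + C1*exp(-6*t) + C2*exp(t)

Characteristic equation r² + 5r - 6 = 0 factors as (r + 6)(r - 1) = 0, so r = -6, 1.
Hence x_h = C1*exp(-6*t) + C2*exp(t).
For the particular solution try x_p = A0 + A1*t. Substituting and matching coefficients of each power of t gives A0 = -4/3, A1 = -1, so x_p = -4/3 - t.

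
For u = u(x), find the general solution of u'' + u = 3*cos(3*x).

u = -3*cos(3*x)/8 + C1*cos(x) + C2*sin(x)

Characteristic equation r² + 1 = 0 has discriminant (0)² - 4·(1) = -4 < 0, so r = ± i.
Hence u_h = C1*cos(x) + C2*sin(x).
Try u_p = A*cos(3*x) + B*sin(3*x). Substituting and equating the coefficients of cos(3x) and sin(3x) gives A = -3/8, B = 0, so u_p = -3*cos(3*x)/8.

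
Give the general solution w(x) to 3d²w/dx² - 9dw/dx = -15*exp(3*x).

w = C2 + C1*exp(3*x) - 5*x*exp(3*x)/3

Divide through by 3: w'' - 3w' = -5*exp(3*x).
Characteristic equation r² - 3r = 0 factors as (r - 3)r = 0, so r = 3, 0.
Hence w_h = C1*exp(3*x) + C2.
Since exp(3*x) solves the homogeneous equation (r = 3 is a root of multiplicity 1), multiply the trial by x. Try w_p = A*x*exp(3*x). Substituting into the equation and dividing by exp(3*x) gives A = -5/3, so w_p = -5*x*exp(3*x)/3.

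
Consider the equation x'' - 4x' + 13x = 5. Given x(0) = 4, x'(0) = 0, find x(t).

Characteristic equation r² - 4r + 13 = 0 has discriminant (-4)² - 4·(13) = -36 < 0, so r = 2 ± 3i.
Hence x_h = C1*cos(3*t)*exp(2*t) + C2*exp(2*t)*sin(3*t).
For the particular solution try x_p = A0. Substituting and matching coefficients of each power of t gives A0 = 5/13, so x_p = 5/13.
General solution: x = 5/13 + C1*cos(3*t)*exp(2*t) + C2*exp(2*t)*sin(3*t).
Apply the initial conditions: x(0) = 5/13 + C1 = 4 and x'(0) = 2*C1 + 3*C2 = 0. Solving gives C1 = 47/13, C2 = -94/39.

x = 5/13 - 94*exp(2*t)*sin(3*t)/39 + 47*cos(3*t)*exp(2*t)/13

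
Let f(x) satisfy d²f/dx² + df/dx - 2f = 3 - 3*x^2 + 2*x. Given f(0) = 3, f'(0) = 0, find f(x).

Characteristic equation r² + r - 2 = 0 factors as (r + 2)(r - 1) = 0, so r = -2, 1.
Hence f_h = C1*exp(-2*x) + C2*exp(x).
For the particular solution try f_p = A0 + A1*x + A2*x^2. Substituting and matching coefficients of each power of x gives A0 = 1/4, A1 = 1/2, A2 = 3/2, so f_p = 1/4 + x/2 + 3*x^2/2.
General solution: f = 1/4 + x/2 + 3*x^2/2 + C1*exp(-2*x) + C2*exp(x).
Apply the initial conditions: f(0) = 1/4 + C1 + C2 = 3 and f'(0) = 1/2 + C2 - 2*C1 = 0. Solving gives C1 = 13/12, C2 = 5/3.

f = 1/4 + x/2 + 3*x**2/2 + 5*exp(x)/3 + 13*exp(-2*x)/12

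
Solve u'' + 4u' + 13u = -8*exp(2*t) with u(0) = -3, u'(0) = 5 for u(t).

u = -8*exp(2*t)/25 - 67*cos(3*t)*exp(-2*t)/25 + 7*exp(-2*t)*sin(3*t)/75

Characteristic equation r² + 4r + 13 = 0 has discriminant (4)² - 4·(13) = -36 < 0, so r = -2 ± 3i.
Hence u_h = C1*cos(3*t)*exp(-2*t) + C2*exp(-2*t)*sin(3*t).
Try u_p = A*exp(2*t). Substituting into the equation and dividing by exp(2*t) gives A = -8/25, so u_p = -8*exp(2*t)/25.
General solution: u = -8*exp(2*t)/25 + C1*cos(3*t)*exp(-2*t) + C2*exp(-2*t)*sin(3*t).
Apply the initial conditions: u(0) = -8/25 + C1 = -3 and u'(0) = -16/25 - 2*C1 + 3*C2 = 5. Solving gives C1 = -67/25, C2 = 7/75.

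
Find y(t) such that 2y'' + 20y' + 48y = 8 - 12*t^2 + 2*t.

Divide through by 2: y'' + 10y' + 24y = 4 + t - 6*t^2.
Characteristic equation r² + 10r + 24 = 0 factors as (r + 4)(r + 6) = 0, so r = -4, -6.
Hence y_h = C1*exp(-4*t) + C2*exp(-6*t).
For the particular solution try y_p = A0 + A1*t + A2*t^2. Substituting and matching coefficients of each power of t gives A0 = 1/12, A1 = 1/4, A2 = -1/4, so y_p = 1/12 - t^2/4 + t/4.

y = 1/12 - t**2/4 + t/4 + C1*exp(-4*t) + C2*exp(-6*t)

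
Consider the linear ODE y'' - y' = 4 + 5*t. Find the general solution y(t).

y = C2 - 9*t - 5*t**2/2 + C1*exp(t)

Characteristic equation r² - r = 0 factors as (r - 1)r = 0, so r = 1, 0.
Hence y_h = C1*exp(t) + C2.
Since 0 is a characteristic root (multiplicity 1), multiply the polynomial trial by t: try y_p = t*(A0 + A1*t). Substituting and matching coefficients of each power of t gives A0 = -9, A1 = -5/2, so y_p = -9*t - 5*t^2/2.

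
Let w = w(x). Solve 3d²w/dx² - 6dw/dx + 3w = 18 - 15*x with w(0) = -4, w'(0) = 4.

w = -4 - 5*x + 9*x*exp(x)

Divide through by 3: w'' - 2w' + w = 6 - 5*x.
Characteristic equation r² - 2r + 1 = 0 has discriminant (-2)² - 4·(1) = 0, so r = 1 is a repeated root.
Hence w_h = (C1 + C2*x)*exp(x).
For the particular solution try w_p = A0 + A1*x. Substituting and matching coefficients of each power of x gives A0 = -4, A1 = -5, so w_p = -4 - 5*x.
General solution: w = -4 - 5*x + C1*exp(x) + C2*x*exp(x).
Apply the initial conditions: w(0) = -4 + C1 = -4 and w'(0) = -5 + C1 + C2 = 4. Solving gives C1 = 0, C2 = 9.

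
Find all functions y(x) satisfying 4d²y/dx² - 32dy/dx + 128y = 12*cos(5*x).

y = -120*sin(5*x)/1649 + 21*cos(5*x)/1649 + C1*cos(4*x)*exp(4*x) + C2*exp(4*x)*sin(4*x)

Divide through by 4: y'' - 8y' + 32y = 3*cos(5*x).
Characteristic equation r² - 8r + 32 = 0 has discriminant (-8)² - 4·(32) = -64 < 0, so r = 4 ± 4i.
Hence y_h = C1*cos(4*x)*exp(4*x) + C2*exp(4*x)*sin(4*x).
Try y_p = A*cos(5*x) + B*sin(5*x). Substituting and equating the coefficients of cos(5x) and sin(5x) gives A = 21/1649, B = -120/1649, so y_p = -120*sin(5*x)/1649 + 21*cos(5*x)/1649.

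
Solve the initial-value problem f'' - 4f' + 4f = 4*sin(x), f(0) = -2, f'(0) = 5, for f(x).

f = -66*exp(2*x)/25 + 12*sin(x)/25 + 16*cos(x)/25 + 49*x*exp(2*x)/5

Characteristic equation r² - 4r + 4 = 0 has discriminant (-4)² - 4·(4) = 0, so r = 2 is a repeated root.
Hence f_h = (C1 + C2*x)*exp(2*x).
Try f_p = A*cos(x) + B*sin(x). Substituting and equating the coefficients of cos(x) and sin(x) gives A = 16/25, B = 12/25, so f_p = 12*sin(x)/25 + 16*cos(x)/25.
General solution: f = 12*sin(x)/25 + 16*cos(x)/25 + C1*exp(2*x) + C2*x*exp(2*x).
Apply the initial conditions: f(0) = 16/25 + C1 = -2 and f'(0) = 12/25 + C2 + 2*C1 = 5. Solving gives C1 = -66/25, C2 = 49/5.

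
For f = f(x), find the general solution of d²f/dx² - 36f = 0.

f = C1*exp(6*x) + C2*exp(-6*x)

Characteristic equation r² - 36 = 0 factors as (r - 6)(r + 6) = 0, so r = 6, -6.
Hence f_h = C1*exp(6*x) + C2*exp(-6*x).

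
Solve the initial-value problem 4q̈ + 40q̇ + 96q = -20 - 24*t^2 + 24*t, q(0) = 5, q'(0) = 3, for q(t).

q = -109/288 - 433*exp(-6*t)/36 - t**2/4 + 11*t/24 + 557*exp(-4*t)/32

Divide through by 4: q'' + 10q' + 24q = -5 - 6*t^2 + 6*t.
Characteristic equation r² + 10r + 24 = 0 factors as (r + 4)(r + 6) = 0, so r = -4, -6.
Hence q_h = C1*exp(-4*t) + C2*exp(-6*t).
For the particular solution try q_p = A0 + A1*t + A2*t^2. Substituting and matching coefficients of each power of t gives A0 = -109/288, A1 = 11/24, A2 = -1/4, so q_p = -109/288 - t^2/4 + 11*t/24.
General solution: q = -109/288 - t^2/4 + 11*t/24 + C1*exp(-4*t) + C2*exp(-6*t).
Apply the initial conditions: q(0) = -109/288 + C1 + C2 = 5 and q'(0) = 11/24 - 6*C2 - 4*C1 = 3. Solving gives C1 = 557/32, C2 = -433/36.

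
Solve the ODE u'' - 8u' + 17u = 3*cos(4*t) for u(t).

u = -96*sin(4*t)/1025 + 3*cos(4*t)/1025 + C1*cos(t)*exp(4*t) + C2*exp(4*t)*sin(t)

Characteristic equation r² - 8r + 17 = 0 has discriminant (-8)² - 4·(17) = -4 < 0, so r = 4 ± i.
Hence u_h = C1*cos(t)*exp(4*t) + C2*exp(4*t)*sin(t).
Try u_p = A*cos(4*t) + B*sin(4*t). Substituting and equating the coefficients of cos(4t) and sin(4t) gives A = 3/1025, B = -96/1025, so u_p = -96*sin(4*t)/1025 + 3*cos(4*t)/1025.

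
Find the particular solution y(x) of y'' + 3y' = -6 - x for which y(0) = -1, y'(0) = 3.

Characteristic equation r² + 3r = 0 factors as (r + 3)r = 0, so r = -3, 0.
Hence y_h = C1*exp(-3*x) + C2.
Since 0 is a characteristic root (multiplicity 1), multiply the polynomial trial by x: try y_p = x*(A0 + A1*x). Substituting and matching coefficients of each power of x gives A0 = -17/9, A1 = -1/6, so y_p = -17*x/9 - x^2/6.
General solution: y = C2 - 17*x/9 - x^2/6 + C1*exp(-3*x).
Apply the initial conditions: y(0) = C1 + C2 = -1 and y'(0) = -17/9 - 3*C1 = 3. Solving gives C1 = -44/27, C2 = 17/27.

y = 17/27 - 44*exp(-3*x)/27 - 17*x/9 - x**2/6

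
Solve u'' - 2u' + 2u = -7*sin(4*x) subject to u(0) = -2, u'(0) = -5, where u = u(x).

Characteristic equation r² - 2r + 2 = 0 has discriminant (-2)² - 4·(2) = -4 < 0, so r = 1 ± i.
Hence u_h = C1*cos(x)*exp(x) + C2*exp(x)*sin(x).
Try u_p = A*cos(4*x) + B*sin(4*x). Substituting and equating the coefficients of cos(4x) and sin(4x) gives A = -14/65, B = 49/130, so u_p = -14*cos(4*x)/65 + 49*sin(4*x)/130.
General solution: u = -14*cos(4*x)/65 + 49*sin(4*x)/130 + C1*cos(x)*exp(x) + C2*exp(x)*sin(x).
Apply the initial conditions: u(0) = -14/65 + C1 = -2 and u'(0) = 98/65 + C1 + C2 = -5. Solving gives C1 = -116/65, C2 = -307/65.

u = -14*cos(4*x)/65 + 49*sin(4*x)/130 - 307*exp(x)*sin(x)/65 - 116*cos(x)*exp(x)/65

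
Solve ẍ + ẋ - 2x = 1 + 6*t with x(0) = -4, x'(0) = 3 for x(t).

x = -2 - 3*t - 8*exp(-2*t)/3 + 2*exp(t)/3

Characteristic equation r² + r - 2 = 0 factors as (r - 1)(r + 2) = 0, so r = 1, -2.
Hence x_h = C1*exp(t) + C2*exp(-2*t).
For the particular solution try x_p = A0 + A1*t. Substituting and matching coefficients of each power of t gives A0 = -2, A1 = -3, so x_p = -2 - 3*t.
General solution: x = -2 - 3*t + C1*exp(t) + C2*exp(-2*t).
Apply the initial conditions: x(0) = -2 + C1 + C2 = -4 and x'(0) = -3 + C1 - 2*C2 = 3. Solving gives C1 = 2/3, C2 = -8/3.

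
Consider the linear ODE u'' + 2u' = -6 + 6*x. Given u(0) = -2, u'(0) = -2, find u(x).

u = -3/4 - 9*x/2 - 5*exp(-2*x)/4 + 3*x**2/2

Characteristic equation r² + 2r = 0 factors as (r + 2)r = 0, so r = -2, 0.
Hence u_h = C1*exp(-2*x) + C2.
Since 0 is a characteristic root (multiplicity 1), multiply the polynomial trial by x: try u_p = x*(A0 + A1*x). Substituting and matching coefficients of each power of x gives A0 = -9/2, A1 = 3/2, so u_p = -9*x/2 + 3*x^2/2.
General solution: u = C2 - 9*x/2 + 3*x^2/2 + C1*exp(-2*x).
Apply the initial conditions: u(0) = C1 + C2 = -2 and u'(0) = -9/2 - 2*C1 = -2. Solving gives C1 = -5/4, C2 = -3/4.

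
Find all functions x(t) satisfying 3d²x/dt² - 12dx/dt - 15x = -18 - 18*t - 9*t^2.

Divide through by 3: x'' - 4x' - 5x = -6 - 6*t - 3*t^2.
Characteristic equation r² - 4r - 5 = 0 factors as (r + 1)(r - 5) = 0, so r = -1, 5.
Hence x_h = C1*exp(-t) + C2*exp(5*t).
For the particular solution try x_p = A0 + A1*t + A2*t^2. Substituting and matching coefficients of each power of t gives A0 = 156/125, A1 = 6/25, A2 = 3/5, so x_p = 156/125 + 3*t^2/5 + 6*t/25.

x = 156/125 + 3*t**2/5 + 6*t/25 + C1*exp(-t) + C2*exp(5*t)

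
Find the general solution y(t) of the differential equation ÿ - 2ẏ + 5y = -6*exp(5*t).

Characteristic equation r² - 2r + 5 = 0 has discriminant (-2)² - 4·(5) = -16 < 0, so r = 1 ± 2i.
Hence y_h = C1*cos(2*t)*exp(t) + C2*exp(t)*sin(2*t).
Try y_p = A*exp(5*t). Substituting into the equation and dividing by exp(5*t) gives A = -3/10, so y_p = -3*exp(5*t)/10.

y = -3*exp(5*t)/10 + C1*cos(2*t)*exp(t) + C2*exp(t)*sin(2*t)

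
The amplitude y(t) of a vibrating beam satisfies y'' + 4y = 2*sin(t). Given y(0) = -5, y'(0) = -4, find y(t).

y = -5*cos(2*t) - 7*sin(2*t)/3 + 2*sin(t)/3

Characteristic equation r² + 4 = 0 has discriminant (0)² - 4·(4) = -16 < 0, so r = ± 2i.
Hence y_h = C1*cos(2*t) + C2*sin(2*t).
Try y_p = A*cos(t) + B*sin(t). Substituting and equating the coefficients of cos(t) and sin(t) gives A = 0, B = 2/3, so y_p = 2*sin(t)/3.
General solution: y = 2*sin(t)/3 + C1*cos(2*t) + C2*sin(2*t).
Apply the initial conditions: y(0) = C1 = -5 and y'(0) = 2/3 + 2*C2 = -4. Solving gives C1 = -5, C2 = -7/3.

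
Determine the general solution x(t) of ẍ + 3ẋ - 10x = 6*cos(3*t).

Characteristic equation r² + 3r - 10 = 0 factors as (r + 5)(r - 2) = 0, so r = -5, 2.
Hence x_h = C1*exp(-5*t) + C2*exp(2*t).
Try x_p = A*cos(3*t) + B*sin(3*t). Substituting and equating the coefficients of cos(3t) and sin(3t) gives A = -57/221, B = 27/221, so x_p = -57*cos(3*t)/221 + 27*sin(3*t)/221.

x = -57*cos(3*t)/221 + 27*sin(3*t)/221 + C1*exp(-5*t) + C2*exp(2*t)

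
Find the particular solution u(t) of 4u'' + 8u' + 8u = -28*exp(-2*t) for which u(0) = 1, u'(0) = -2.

Divide through by 4: u'' + 2u' + 2u = -7*exp(-2*t).
Characteristic equation r² + 2r + 2 = 0 has discriminant (2)² - 4·(2) = -4 < 0, so r = -1 ± i.
Hence u_h = C1*cos(t)*exp(-t) + C2*exp(-t)*sin(t).
Try u_p = A*exp(-2*t). Substituting into the equation and dividing by exp(-2*t) gives A = -7/2, so u_p = -7*exp(-2*t)/2.
General solution: u = -7*exp(-2*t)/2 + C1*cos(t)*exp(-t) + C2*exp(-t)*sin(t).
Apply the initial conditions: u(0) = -7/2 + C1 = 1 and u'(0) = 7 + C2 - C1 = -2. Solving gives C1 = 9/2, C2 = -9/2.

u = -7*exp(-2*t)/2 - 9*exp(-t)*sin(t)/2 + 9*cos(t)*exp(-t)/2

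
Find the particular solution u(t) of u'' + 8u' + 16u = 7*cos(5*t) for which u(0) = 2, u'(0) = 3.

u = -63*cos(5*t)/1681 + 280*sin(5*t)/1681 + 3425*exp(-4*t)/1681 + 423*t*exp(-4*t)/41

Characteristic equation r² + 8r + 16 = 0 has discriminant (8)² - 4·(16) = 0, so r = -4 is a repeated root.
Hence u_h = (C1 + C2*t)*exp(-4*t).
Try u_p = A*cos(5*t) + B*sin(5*t). Substituting and equating the coefficients of cos(5t) and sin(5t) gives A = -63/1681, B = 280/1681, so u_p = -63*cos(5*t)/1681 + 280*sin(5*t)/1681.
General solution: u = -63*cos(5*t)/1681 + 280*sin(5*t)/1681 + C1*exp(-4*t) + C2*t*exp(-4*t).
Apply the initial conditions: u(0) = -63/1681 + C1 = 2 and u'(0) = 1400/1681 + C2 - 4*C1 = 3. Solving gives C1 = 3425/1681, C2 = 423/41.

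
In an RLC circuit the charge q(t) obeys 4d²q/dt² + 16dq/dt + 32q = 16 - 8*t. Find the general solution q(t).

q = 5/8 - t/4 + C1*cos(2*t)*exp(-2*t) + C2*exp(-2*t)*sin(2*t)

Divide through by 4: q'' + 4q' + 8q = 4 - 2*t.
Characteristic equation r² + 4r + 8 = 0 has discriminant (4)² - 4·(8) = -16 < 0, so r = -2 ± 2i.
Hence q_h = C1*cos(2*t)*exp(-2*t) + C2*exp(-2*t)*sin(2*t).
For the particular solution try q_p = A0 + A1*t. Substituting and matching coefficients of each power of t gives A0 = 5/8, A1 = -1/4, so q_p = 5/8 - t/4.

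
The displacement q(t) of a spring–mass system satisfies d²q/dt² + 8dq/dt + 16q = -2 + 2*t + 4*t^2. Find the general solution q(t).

q = -3/32 - t/8 + t**2/4 + C1*exp(-4*t) + C2*t*exp(-4*t)

Characteristic equation r² + 8r + 16 = 0 has discriminant (8)² - 4·(16) = 0, so r = -4 is a repeated root.
Hence q_h = (C1 + C2*t)*exp(-4*t).
For the particular solution try q_p = A0 + A1*t + A2*t^2. Substituting and matching coefficients of each power of t gives A0 = -3/32, A1 = -1/8, A2 = 1/4, so q_p = -3/32 - t/8 + t^2/4.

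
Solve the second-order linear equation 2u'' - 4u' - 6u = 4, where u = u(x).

Divide through by 2: u'' - 2u' - 3u = 2.
Characteristic equation r² - 2r - 3 = 0 factors as (r - 3)(r + 1) = 0, so r = 3, -1.
Hence u_h = C1*exp(3*x) + C2*exp(-x).
For the particular solution try u_p = A0. Substituting and matching coefficients of each power of x gives A0 = -2/3, so u_p = -2/3.

u = -2/3 + C1*exp(3*x) + C2*exp(-x)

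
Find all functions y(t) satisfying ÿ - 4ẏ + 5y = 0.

Characteristic equation r² - 4r + 5 = 0 has discriminant (-4)² - 4·(5) = -4 < 0, so r = 2 ± i.
Hence y_h = C1*cos(t)*exp(2*t) + C2*exp(2*t)*sin(t).

y = C1*cos(t)*exp(2*t) + C2*exp(2*t)*sin(t)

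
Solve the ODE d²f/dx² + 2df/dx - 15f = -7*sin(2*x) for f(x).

f = 28*cos(2*x)/377 + 133*sin(2*x)/377 + C1*exp(3*x) + C2*exp(-5*x)

Characteristic equation r² + 2r - 15 = 0 factors as (r - 3)(r + 5) = 0, so r = 3, -5.
Hence f_h = C1*exp(3*x) + C2*exp(-5*x).
Try f_p = A*cos(2*x) + B*sin(2*x). Substituting and equating the coefficients of cos(2x) and sin(2x) gives A = 28/377, B = 133/377, so f_p = 28*cos(2*x)/377 + 133*sin(2*x)/377.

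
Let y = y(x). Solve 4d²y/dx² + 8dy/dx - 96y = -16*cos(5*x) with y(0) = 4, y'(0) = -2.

y = -40*sin(5*x)/2501 + 196*cos(5*x)/2501 + 443*exp(4*x)/205 + 537*exp(-6*x)/305

Divide through by 4: y'' + 2y' - 24y = -4*cos(5*x).
Characteristic equation r² + 2r - 24 = 0 factors as (r + 6)(r - 4) = 0, so r = -6, 4.
Hence y_h = C1*exp(-6*x) + C2*exp(4*x).
Try y_p = A*cos(5*x) + B*sin(5*x). Substituting and equating the coefficients of cos(5x) and sin(5x) gives A = 196/2501, B = -40/2501, so y_p = -40*sin(5*x)/2501 + 196*cos(5*x)/2501.
General solution: y = -40*sin(5*x)/2501 + 196*cos(5*x)/2501 + C1*exp(-6*x) + C2*exp(4*x).
Apply the initial conditions: y(0) = 196/2501 + C1 + C2 = 4 and y'(0) = -200/2501 - 6*C1 + 4*C2 = -2. Solving gives C1 = 537/305, C2 = 443/205.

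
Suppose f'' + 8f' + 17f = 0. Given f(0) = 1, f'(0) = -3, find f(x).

f = cos(x)*exp(-4*x) + exp(-4*x)*sin(x)

Characteristic equation r² + 8r + 17 = 0 has discriminant (8)² - 4·(17) = -4 < 0, so r = -4 ± i.
Hence f_h = C1*cos(x)*exp(-4*x) + C2*exp(-4*x)*sin(x).
Apply the initial conditions: f(0) = C1 = 1 and f'(0) = C2 - 4*C1 = -3. Solving gives C1 = 1, C2 = 1.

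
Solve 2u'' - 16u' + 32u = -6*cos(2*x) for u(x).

Divide through by 2: u'' - 8u' + 16u = -3*cos(2*x).
Characteristic equation r² - 8r + 16 = 0 has discriminant (-8)² - 4·(16) = 0, so r = 4 is a repeated root.
Hence u_h = (C1 + C2*x)*exp(4*x).
Try u_p = A*cos(2*x) + B*sin(2*x). Substituting and equating the coefficients of cos(2x) and sin(2x) gives A = -9/100, B = 3/25, so u_p = -9*cos(2*x)/100 + 3*sin(2*x)/25.

u = -9*cos(2*x)/100 + 3*sin(2*x)/25 + C1*exp(4*x) + C2*x*exp(4*x)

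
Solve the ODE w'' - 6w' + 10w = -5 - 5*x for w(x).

Characteristic equation r² - 6r + 10 = 0 has discriminant (-6)² - 4·(10) = -4 < 0, so r = 3 ± i.
Hence w_h = C1*cos(x)*exp(3*x) + C2*exp(3*x)*sin(x).
For the particular solution try w_p = A0 + A1*x. Substituting and matching coefficients of each power of x gives A0 = -4/5, A1 = -1/2, so w_p = -4/5 - x/2.

w = -4/5 - x/2 + C1*cos(x)*exp(3*x) + C2*exp(3*x)*sin(x)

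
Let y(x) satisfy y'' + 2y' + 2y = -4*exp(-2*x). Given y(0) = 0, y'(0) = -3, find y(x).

Characteristic equation r² + 2r + 2 = 0 has discriminant (2)² - 4·(2) = -4 < 0, so r = -1 ± i.
Hence y_h = C1*cos(x)*exp(-x) + C2*exp(-x)*sin(x).
Try y_p = A*exp(-2*x). Substituting into the equation and dividing by exp(-2*x) gives A = -2, so y_p = -2*exp(-2*x).
General solution: y = -2*exp(-2*x) + C1*cos(x)*exp(-x) + C2*exp(-x)*sin(x).
Apply the initial conditions: y(0) = -2 + C1 = 0 and y'(0) = 4 + C2 - C1 = -3. Solving gives C1 = 2, C2 = -5.

y = -2*exp(-2*x) - 5*exp(-x)*sin(x) + 2*cos(x)*exp(-x)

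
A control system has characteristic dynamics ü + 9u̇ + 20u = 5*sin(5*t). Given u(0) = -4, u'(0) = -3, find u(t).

Characteristic equation r² + 9r + 20 = 0 factors as (r + 4)(r + 5) = 0, so r = -4, -5.
Hence u_h = C1*exp(-4*t) + C2*exp(-5*t).
Try u_p = A*cos(5*t) + B*sin(5*t). Substituting and equating the coefficients of cos(5t) and sin(5t) gives A = -9/82, B = -1/82, so u_p = -9*cos(5*t)/82 - sin(5*t)/82.
General solution: u = -9*cos(5*t)/82 - sin(5*t)/82 + C1*exp(-4*t) + C2*exp(-5*t).
Apply the initial conditions: u(0) = -9/82 + C1 + C2 = -4 and u'(0) = -5/82 - 5*C2 - 4*C1 = -3. Solving gives C1 = -918/41, C2 = 37/2.

u = -918*exp(-4*t)/41 - 9*cos(5*t)/82 - sin(5*t)/82 + 37*exp(-5*t)/2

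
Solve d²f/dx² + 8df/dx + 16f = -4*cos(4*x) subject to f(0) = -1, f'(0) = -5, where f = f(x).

f = -exp(-4*x) - sin(4*x)/8 - 17*x*exp(-4*x)/2

Characteristic equation r² + 8r + 16 = 0 has discriminant (8)² - 4·(16) = 0, so r = -4 is a repeated root.
Hence f_h = (C1 + C2*x)*exp(-4*x).
Try f_p = A*cos(4*x) + B*sin(4*x). Substituting and equating the coefficients of cos(4x) and sin(4x) gives A = 0, B = -1/8, so f_p = -sin(4*x)/8.
General solution: f = -sin(4*x)/8 + C1*exp(-4*x) + C2*x*exp(-4*x).
Apply the initial conditions: f(0) = C1 = -1 and f'(0) = -1/2 + C2 - 4*C1 = -5. Solving gives C1 = -1, C2 = -17/2.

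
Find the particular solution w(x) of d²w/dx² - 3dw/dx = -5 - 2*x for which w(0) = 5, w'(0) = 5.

Characteristic equation r² - 3r = 0 factors as (r - 3)r = 0, so r = 3, 0.
Hence w_h = C1*exp(3*x) + C2.
Since 0 is a characteristic root (multiplicity 1), multiply the polynomial trial by x: try w_p = x*(A0 + A1*x). Substituting and matching coefficients of each power of x gives A0 = 17/9, A1 = 1/3, so w_p = x^2/3 + 17*x/9.
General solution: w = C2 + x^2/3 + 17*x/9 + C1*exp(3*x).
Apply the initial conditions: w(0) = C1 + C2 = 5 and w'(0) = 17/9 + 3*C1 = 5. Solving gives C1 = 28/27, C2 = 107/27.

w = 107/27 + x**2/3 + 17*x/9 + 28*exp(3*x)/27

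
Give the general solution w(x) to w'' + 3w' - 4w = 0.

w = C1*exp(-4*x) + C2*exp(x)

Characteristic equation r² + 3r - 4 = 0 factors as (r + 4)(r - 1) = 0, so r = -4, 1.
Hence w_h = C1*exp(-4*x) + C2*exp(x).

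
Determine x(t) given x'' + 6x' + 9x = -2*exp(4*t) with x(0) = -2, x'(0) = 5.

x = -96*exp(-3*t)/49 - 2*exp(4*t)/49 - 5*t*exp(-3*t)/7

Characteristic equation r² + 6r + 9 = 0 has discriminant (6)² - 4·(9) = 0, so r = -3 is a repeated root.
Hence x_h = (C1 + C2*t)*exp(-3*t).
Try x_p = A*exp(4*t). Substituting into the equation and dividing by exp(4*t) gives A = -2/49, so x_p = -2*exp(4*t)/49.
General solution: x = -2*exp(4*t)/49 + C1*exp(-3*t) + C2*t*exp(-3*t).
Apply the initial conditions: x(0) = -2/49 + C1 = -2 and x'(0) = -8/49 + C2 - 3*C1 = 5. Solving gives C1 = -96/49, C2 = -5/7.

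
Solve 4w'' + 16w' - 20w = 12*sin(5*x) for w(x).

Divide through by 4: w'' + 4w' - 5w = 3*sin(5*x).
Characteristic equation r² + 4r - 5 = 0 factors as (r - 1)(r + 5) = 0, so r = 1, -5.
Hence w_h = C1*exp(x) + C2*exp(-5*x).
Try w_p = A*cos(5*x) + B*sin(5*x). Substituting and equating the coefficients of cos(5x) and sin(5x) gives A = -3/65, B = -9/130, so w_p = -9*sin(5*x)/130 - 3*cos(5*x)/65.

w = -9*sin(5*x)/130 - 3*cos(5*x)/65 + C1*exp(x) + C2*exp(-5*x)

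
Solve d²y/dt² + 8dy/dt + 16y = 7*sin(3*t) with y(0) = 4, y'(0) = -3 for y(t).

Characteristic equation r² + 8r + 16 = 0 has discriminant (8)² - 4·(16) = 0, so r = -4 is a repeated root.
Hence y_h = (C1 + C2*t)*exp(-4*t).
Try y_p = A*cos(3*t) + B*sin(3*t). Substituting and equating the coefficients of cos(3t) and sin(3t) gives A = -168/625, B = 49/625, so y_p = -168*cos(3*t)/625 + 49*sin(3*t)/625.
General solution: y = -168*cos(3*t)/625 + 49*sin(3*t)/625 + C1*exp(-4*t) + C2*t*exp(-4*t).
Apply the initial conditions: y(0) = -168/625 + C1 = 4 and y'(0) = 147/625 + C2 - 4*C1 = -3. Solving gives C1 = 2668/625, C2 = 346/25.

y = -168*cos(3*t)/625 + 49*sin(3*t)/625 + 2668*exp(-4*t)/625 + 346*t*exp(-4*t)/25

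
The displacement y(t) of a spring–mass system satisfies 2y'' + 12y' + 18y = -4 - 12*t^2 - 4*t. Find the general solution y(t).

Divide through by 2: y'' + 6y' + 9y = -2 - 6*t^2 - 2*t.
Characteristic equation r² + 6r + 9 = 0 has discriminant (6)² - 4·(9) = 0, so r = -3 is a repeated root.
Hence y_h = (C1 + C2*t)*exp(-3*t).
For the particular solution try y_p = A0 + A1*t + A2*t^2. Substituting and matching coefficients of each power of t gives A0 = -14/27, A1 = 2/3, A2 = -2/3, so y_p = -14/27 - 2*t^2/3 + 2*t/3.

y = -14/27 - 2*t**2/3 + 2*t/3 + C1*exp(-3*t) + C2*t*exp(-3*t)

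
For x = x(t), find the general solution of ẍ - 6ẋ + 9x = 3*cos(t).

Characteristic equation r² - 6r + 9 = 0 has discriminant (-6)² - 4·(9) = 0, so r = 3 is a repeated root.
Hence x_h = (C1 + C2*t)*exp(3*t).
Try x_p = A*cos(t) + B*sin(t). Substituting and equating the coefficients of cos(t) and sin(t) gives A = 6/25, B = -9/50, so x_p = -9*sin(t)/50 + 6*cos(t)/25.

x = -9*sin(t)/50 + 6*cos(t)/25 + C1*exp(3*t) + C2*t*exp(3*t)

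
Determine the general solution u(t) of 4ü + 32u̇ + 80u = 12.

u = 3/20 + C1*cos(2*t)*exp(-4*t) + C2*exp(-4*t)*sin(2*t)

Divide through by 4: u'' + 8u' + 20u = 3.
Characteristic equation r² + 8r + 20 = 0 has discriminant (8)² - 4·(20) = -16 < 0, so r = -4 ± 2i.
Hence u_h = C1*cos(2*t)*exp(-4*t) + C2*exp(-4*t)*sin(2*t).
For the particular solution try u_p = A0. Substituting and matching coefficients of each power of t gives A0 = 3/20, so u_p = 3/20.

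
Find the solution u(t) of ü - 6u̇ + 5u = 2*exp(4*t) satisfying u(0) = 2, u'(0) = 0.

u = -2*exp(4*t)/3 + 8*exp(t)/3

Characteristic equation r² - 6r + 5 = 0 factors as (r - 5)(r - 1) = 0, so r = 5, 1.
Hence u_h = C1*exp(5*t) + C2*exp(t).
Try u_p = A*exp(4*t). Substituting into the equation and dividing by exp(4*t) gives A = -2/3, so u_p = -2*exp(4*t)/3.
General solution: u = -2*exp(4*t)/3 + C1*exp(5*t) + C2*exp(t).
Apply the initial conditions: u(0) = -2/3 + C1 + C2 = 2 and u'(0) = -8/3 + C2 + 5*C1 = 0. Solving gives C1 = 0, C2 = 8/3.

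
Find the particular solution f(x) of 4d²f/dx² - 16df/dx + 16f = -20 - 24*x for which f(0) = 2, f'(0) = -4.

Divide through by 4: f'' - 4f' + 4f = -5 - 6*x.
Characteristic equation r² - 4r + 4 = 0 has discriminant (-4)² - 4·(4) = 0, so r = 2 is a repeated root.
Hence f_h = (C1 + C2*x)*exp(2*x).
For the particular solution try f_p = A0 + A1*x. Substituting and matching coefficients of each power of x gives A0 = -11/4, A1 = -3/2, so f_p = -11/4 - 3*x/2.
General solution: f = -11/4 - 3*x/2 + C1*exp(2*x) + C2*x*exp(2*x).
Apply the initial conditions: f(0) = -11/4 + C1 = 2 and f'(0) = -3/2 + C2 + 2*C1 = -4. Solving gives C1 = 19/4, C2 = -12.

f = -11/4 - 3*x/2 + 19*exp(2*x)/4 - 12*x*exp(2*x)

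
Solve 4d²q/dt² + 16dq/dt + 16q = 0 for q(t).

Divide through by 4: q'' + 4q' + 4q = 0.
Characteristic equation r² + 4r + 4 = 0 has discriminant (4)² - 4·(4) = 0, so r = -2 is a repeated root.
Hence q_h = (C1 + C2*t)*exp(-2*t).

q = C1*exp(-2*t) + C2*t*exp(-2*t)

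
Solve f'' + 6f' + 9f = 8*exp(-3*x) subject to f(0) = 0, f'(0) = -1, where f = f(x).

Characteristic equation r² + 6r + 9 = 0 has discriminant (6)² - 4·(9) = 0, so r = -3 is a repeated root.
Hence f_h = (C1 + C2*x)*exp(-3*x).
Since exp(-3*x) solves the homogeneous equation (r = -3 is a root of multiplicity 2), multiply the trial by x^2. Try f_p = A*x^2*exp(-3*x). Substituting into the equation and dividing by exp(-3*x) gives A = 4, so f_p = 4*x^2*exp(-3*x).
General solution: f = C1*exp(-3*x) + 4*x^2*exp(-3*x) + C2*x*exp(-3*x).
Apply the initial conditions: f(0) = C1 = 0 and f'(0) = C2 - 3*C1 = -1. Solving gives C1 = 0, C2 = -1.

f = -x*exp(-3*x) + 4*x**2*exp(-3*x)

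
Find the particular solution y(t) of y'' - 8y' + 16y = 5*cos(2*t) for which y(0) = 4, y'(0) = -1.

Characteristic equation r² - 8r + 16 = 0 has discriminant (-8)² - 4·(16) = 0, so r = 4 is a repeated root.
Hence y_h = (C1 + C2*t)*exp(4*t).
Try y_p = A*cos(2*t) + B*sin(2*t). Substituting and equating the coefficients of cos(2t) and sin(2t) gives A = 3/20, B = -1/5, so y_p = -sin(2*t)/5 + 3*cos(2*t)/20.
General solution: y = -sin(2*t)/5 + 3*cos(2*t)/20 + C1*exp(4*t) + C2*t*exp(4*t).
Apply the initial conditions: y(0) = 3/20 + C1 = 4 and y'(0) = -2/5 + C2 + 4*C1 = -1. Solving gives C1 = 77/20, C2 = -16.

y = -sin(2*t)/5 + 3*cos(2*t)/20 + 77*exp(4*t)/20 - 16*t*exp(4*t)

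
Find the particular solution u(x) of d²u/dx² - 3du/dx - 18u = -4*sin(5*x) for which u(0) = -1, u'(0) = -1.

Characteristic equation r² - 3r - 18 = 0 factors as (r + 3)(r - 6) = 0, so r = -3, 6.
Hence u_h = C1*exp(-3*x) + C2*exp(6*x).
Try u_p = A*cos(5*x) + B*sin(5*x). Substituting and equating the coefficients of cos(5x) and sin(5x) gives A = -30/1037, B = 86/1037, so u_p = -30*cos(5*x)/1037 + 86*sin(5*x)/1037.
General solution: u = -30*cos(5*x)/1037 + 86*sin(5*x)/1037 + C1*exp(-3*x) + C2*exp(6*x).
Apply the initial conditions: u(0) = -30/1037 + C1 + C2 = -1 and u'(0) = 430/1037 - 3*C1 + 6*C2 = -1. Solving gives C1 = -25/51, C2 = -88/183.

u = -88*exp(6*x)/183 - 30*cos(5*x)/1037 - 25*exp(-3*x)/51 + 86*sin(5*x)/1037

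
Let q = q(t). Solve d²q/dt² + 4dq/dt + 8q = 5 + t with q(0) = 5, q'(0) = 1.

q = 9/16 + t/8 + 39*exp(-2*t)*sin(2*t)/8 + 71*cos(2*t)*exp(-2*t)/16

Characteristic equation r² + 4r + 8 = 0 has discriminant (4)² - 4·(8) = -16 < 0, so r = -2 ± 2i.
Hence q_h = C1*cos(2*t)*exp(-2*t) + C2*exp(-2*t)*sin(2*t).
For the particular solution try q_p = A0 + A1*t. Substituting and matching coefficients of each power of t gives A0 = 9/16, A1 = 1/8, so q_p = 9/16 + t/8.
General solution: q = 9/16 + t/8 + C1*cos(2*t)*exp(-2*t) + C2*exp(-2*t)*sin(2*t).
Apply the initial conditions: q(0) = 9/16 + C1 = 5 and q'(0) = 1/8 - 2*C1 + 2*C2 = 1. Solving gives C1 = 71/16, C2 = 39/8.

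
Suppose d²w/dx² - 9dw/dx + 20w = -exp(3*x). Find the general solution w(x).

Characteristic equation r² - 9r + 20 = 0 factors as (r - 5)(r - 4) = 0, so r = 5, 4.
Hence w_h = C1*exp(5*x) + C2*exp(4*x).
Try w_p = A*exp(3*x). Substituting into the equation and dividing by exp(3*x) gives A = -1/2, so w_p = -exp(3*x)/2.

w = -exp(3*x)/2 + C1*exp(5*x) + C2*exp(4*x)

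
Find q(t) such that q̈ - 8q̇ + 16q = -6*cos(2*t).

q = -9*cos(2*t)/50 + 6*sin(2*t)/25 + C1*exp(4*t) + C2*t*exp(4*t)

Characteristic equation r² - 8r + 16 = 0 has discriminant (-8)² - 4·(16) = 0, so r = 4 is a repeated root.
Hence q_h = (C1 + C2*t)*exp(4*t).
Try q_p = A*cos(2*t) + B*sin(2*t). Substituting and equating the coefficients of cos(2t) and sin(2t) gives A = -9/50, B = 6/25, so q_p = -9*cos(2*t)/50 + 6*sin(2*t)/25.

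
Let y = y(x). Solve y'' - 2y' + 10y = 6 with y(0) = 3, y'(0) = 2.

Characteristic equation r² - 2r + 10 = 0 has discriminant (-2)² - 4·(10) = -36 < 0, so r = 1 ± 3i.
Hence y_h = C1*cos(3*x)*exp(x) + C2*exp(x)*sin(3*x).
For the particular solution try y_p = A0. Substituting and matching coefficients of each power of x gives A0 = 3/5, so y_p = 3/5.
General solution: y = 3/5 + C1*cos(3*x)*exp(x) + C2*exp(x)*sin(3*x).
Apply the initial conditions: y(0) = 3/5 + C1 = 3 and y'(0) = C1 + 3*C2 = 2. Solving gives C1 = 12/5, C2 = -2/15.

y = 3/5 - 2*exp(x)*sin(3*x)/15 + 12*cos(3*x)*exp(x)/5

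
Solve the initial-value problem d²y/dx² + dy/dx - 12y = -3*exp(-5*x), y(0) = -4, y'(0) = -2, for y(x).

y = -exp(-4*x) - 21*exp(3*x)/8 - 3*exp(-5*x)/8

Characteristic equation r² + r - 12 = 0 factors as (r - 3)(r + 4) = 0, so r = 3, -4.
Hence y_h = C1*exp(3*x) + C2*exp(-4*x).
Try y_p = A*exp(-5*x). Substituting into the equation and dividing by exp(-5*x) gives A = -3/8, so y_p = -3*exp(-5*x)/8.
General solution: y = -3*exp(-5*x)/8 + C1*exp(3*x) + C2*exp(-4*x).
Apply the initial conditions: y(0) = -3/8 + C1 + C2 = -4 and y'(0) = 15/8 - 4*C2 + 3*C1 = -2. Solving gives C1 = -21/8, C2 = -1.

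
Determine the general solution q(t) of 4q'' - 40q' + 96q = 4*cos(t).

Divide through by 4: q'' - 10q' + 24q = cos(t).
Characteristic equation r² - 10r + 24 = 0 factors as (r - 4)(r - 6) = 0, so r = 4, 6.
Hence q_h = C1*exp(4*t) + C2*exp(6*t).
Try q_p = A*cos(t) + B*sin(t). Substituting and equating the coefficients of cos(t) and sin(t) gives A = 23/629, B = -10/629, so q_p = -10*sin(t)/629 + 23*cos(t)/629.

q = -10*sin(t)/629 + 23*cos(t)/629 + C1*exp(4*t) + C2*exp(6*t)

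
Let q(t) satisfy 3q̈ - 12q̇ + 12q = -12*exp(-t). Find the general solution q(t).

Divide through by 3: q'' - 4q' + 4q = -4*exp(-t).
Characteristic equation r² - 4r + 4 = 0 has discriminant (-4)² - 4·(4) = 0, so r = 2 is a repeated root.
Hence q_h = (C1 + C2*t)*exp(2*t).
Try q_p = A*exp(-t). Substituting into the equation and dividing by exp(-t) gives A = -4/9, so q_p = -4*exp(-t)/9.

q = -4*exp(-t)/9 + C1*exp(2*t) + C2*t*exp(2*t)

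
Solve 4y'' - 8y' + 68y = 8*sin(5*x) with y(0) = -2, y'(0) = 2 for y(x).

y = -4*sin(5*x)/41 + 5*cos(5*x)/41 - 87*cos(4*x)*exp(x)/41 + 189*exp(x)*sin(4*x)/164

Divide through by 4: y'' - 2y' + 17y = 2*sin(5*x).
Characteristic equation r² - 2r + 17 = 0 has discriminant (-2)² - 4·(17) = -64 < 0, so r = 1 ± 4i.
Hence y_h = C1*cos(4*x)*exp(x) + C2*exp(x)*sin(4*x).
Try y_p = A*cos(5*x) + B*sin(5*x). Substituting and equating the coefficients of cos(5x) and sin(5x) gives A = 5/41, B = -4/41, so y_p = -4*sin(5*x)/41 + 5*cos(5*x)/41.
General solution: y = -4*sin(5*x)/41 + 5*cos(5*x)/41 + C1*cos(4*x)*exp(x) + C2*exp(x)*sin(4*x).
Apply the initial conditions: y(0) = 5/41 + C1 = -2 and y'(0) = -20/41 + C1 + 4*C2 = 2. Solving gives C1 = -87/41, C2 = 189/164.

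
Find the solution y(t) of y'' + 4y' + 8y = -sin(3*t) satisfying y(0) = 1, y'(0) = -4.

Characteristic equation r² + 4r + 8 = 0 has discriminant (4)² - 4·(8) = -16 < 0, so r = -2 ± 2i.
Hence y_h = C1*cos(2*t)*exp(-2*t) + C2*exp(-2*t)*sin(2*t).
Try y_p = A*cos(3*t) + B*sin(3*t). Substituting and equating the coefficients of cos(3t) and sin(3t) gives A = 12/145, B = 1/145, so y_p = sin(3*t)/145 + 12*cos(3*t)/145.
General solution: y = sin(3*t)/145 + 12*cos(3*t)/145 + C1*cos(2*t)*exp(-2*t) + C2*exp(-2*t)*sin(2*t).
Apply the initial conditions: y(0) = 12/145 + C1 = 1 and y'(0) = 3/145 - 2*C1 + 2*C2 = -4. Solving gives C1 = 133/145, C2 = -317/290.

y = sin(3*t)/145 + 12*cos(3*t)/145 - 317*exp(-2*t)*sin(2*t)/290 + 133*cos(2*t)*exp(-2*t)/145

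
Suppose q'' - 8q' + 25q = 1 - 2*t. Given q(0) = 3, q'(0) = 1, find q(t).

q = 9/625 - 2*t/25 - 2263*exp(4*t)*sin(3*t)/625 + 1866*cos(3*t)*exp(4*t)/625

Characteristic equation r² - 8r + 25 = 0 has discriminant (-8)² - 4·(25) = -36 < 0, so r = 4 ± 3i.
Hence q_h = C1*cos(3*t)*exp(4*t) + C2*exp(4*t)*sin(3*t).
For the particular solution try q_p = A0 + A1*t. Substituting and matching coefficients of each power of t gives A0 = 9/625, A1 = -2/25, so q_p = 9/625 - 2*t/25.
General solution: q = 9/625 - 2*t/25 + C1*cos(3*t)*exp(4*t) + C2*exp(4*t)*sin(3*t).
Apply the initial conditions: q(0) = 9/625 + C1 = 3 and q'(0) = -2/25 + 3*C2 + 4*C1 = 1. Solving gives C1 = 1866/625, C2 = -2263/625.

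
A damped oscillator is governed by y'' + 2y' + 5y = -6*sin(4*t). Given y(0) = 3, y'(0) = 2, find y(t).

y = 48*cos(4*t)/185 + 66*sin(4*t)/185 + 507*cos(2*t)*exp(-t)/185 + 613*exp(-t)*sin(2*t)/370

Characteristic equation r² + 2r + 5 = 0 has discriminant (2)² - 4·(5) = -16 < 0, so r = -1 ± 2i.
Hence y_h = C1*cos(2*t)*exp(-t) + C2*exp(-t)*sin(2*t).
Try y_p = A*cos(4*t) + B*sin(4*t). Substituting and equating the coefficients of cos(4t) and sin(4t) gives A = 48/185, B = 66/185, so y_p = 48*cos(4*t)/185 + 66*sin(4*t)/185.
General solution: y = 48*cos(4*t)/185 + 66*sin(4*t)/185 + C1*cos(2*t)*exp(-t) + C2*exp(-t)*sin(2*t).
Apply the initial conditions: y(0) = 48/185 + C1 = 3 and y'(0) = 264/185 - C1 + 2*C2 = 2. Solving gives C1 = 507/185, C2 = 613/370.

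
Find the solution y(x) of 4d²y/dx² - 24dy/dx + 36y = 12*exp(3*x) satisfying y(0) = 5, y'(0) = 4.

Divide through by 4: y'' - 6y' + 9y = 3*exp(3*x).
Characteristic equation r² - 6r + 9 = 0 has discriminant (-6)² - 4·(9) = 0, so r = 3 is a repeated root.
Hence y_h = (C1 + C2*x)*exp(3*x).
Since exp(3*x) solves the homogeneous equation (r = 3 is a root of multiplicity 2), multiply the trial by x^2. Try y_p = A*x^2*exp(3*x). Substituting into the equation and dividing by exp(3*x) gives A = 3/2, so y_p = 3*x^2*exp(3*x)/2.
General solution: y = C1*exp(3*x) + 3*x^2*exp(3*x)/2 + C2*x*exp(3*x).
Apply the initial conditions: y(0) = C1 = 5 and y'(0) = C2 + 3*C1 = 4. Solving gives C1 = 5, C2 = -11.

y = 5*exp(3*x) - 11*x*exp(3*x) + 3*x**2*exp(3*x)/2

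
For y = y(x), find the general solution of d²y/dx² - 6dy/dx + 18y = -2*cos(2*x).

Characteristic equation r² - 6r + 18 = 0 has discriminant (-6)² - 4·(18) = -36 < 0, so r = 3 ± 3i.
Hence y_h = C1*cos(3*x)*exp(3*x) + C2*exp(3*x)*sin(3*x).
Try y_p = A*cos(2*x) + B*sin(2*x). Substituting and equating the coefficients of cos(2x) and sin(2x) gives A = -7/85, B = 6/85, so y_p = -7*cos(2*x)/85 + 6*sin(2*x)/85.

y = -7*cos(2*x)/85 + 6*sin(2*x)/85 + C1*cos(3*x)*exp(3*x) + C2*exp(3*x)*sin(3*x)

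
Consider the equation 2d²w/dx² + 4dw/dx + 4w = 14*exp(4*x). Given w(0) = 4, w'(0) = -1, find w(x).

Divide through by 2: w'' + 2w' + 2w = 7*exp(4*x).
Characteristic equation r² + 2r + 2 = 0 has discriminant (2)² - 4·(2) = -4 < 0, so r = -1 ± i.
Hence w_h = C1*cos(x)*exp(-x) + C2*exp(-x)*sin(x).
Try w_p = A*exp(4*x). Substituting into the equation and dividing by exp(4*x) gives A = 7/26, so w_p = 7*exp(4*x)/26.
General solution: w = 7*exp(4*x)/26 + C1*cos(x)*exp(-x) + C2*exp(-x)*sin(x).
Apply the initial conditions: w(0) = 7/26 + C1 = 4 and w'(0) = 14/13 + C2 - C1 = -1. Solving gives C1 = 97/26, C2 = 43/26.

w = 7*exp(4*x)/26 + 43*exp(-x)*sin(x)/26 + 97*cos(x)*exp(-x)/26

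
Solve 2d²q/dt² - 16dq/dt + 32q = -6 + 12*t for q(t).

Divide through by 2: q'' - 8q' + 16q = -3 + 6*t.
Characteristic equation r² - 8r + 16 = 0 has discriminant (-8)² - 4·(16) = 0, so r = 4 is a repeated root.
Hence q_h = (C1 + C2*t)*exp(4*t).
For the particular solution try q_p = A0 + A1*t. Substituting and matching coefficients of each power of t gives A0 = 0, A1 = 3/8, so q_p = 3*t/8.

q = 3*t/8 + C1*exp(4*t) + C2*t*exp(4*t)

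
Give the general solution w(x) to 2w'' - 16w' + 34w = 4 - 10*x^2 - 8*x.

w = -436/4913 - 148*x/289 - 5*x**2/17 + C1*cos(x)*exp(4*x) + C2*exp(4*x)*sin(x)

Divide through by 2: w'' - 8w' + 17w = 2 - 5*x^2 - 4*x.
Characteristic equation r² - 8r + 17 = 0 has discriminant (-8)² - 4·(17) = -4 < 0, so r = 4 ± i.
Hence w_h = C1*cos(x)*exp(4*x) + C2*exp(4*x)*sin(x).
For the particular solution try w_p = A0 + A1*x + A2*x^2. Substituting and matching coefficients of each power of x gives A0 = -436/4913, A1 = -148/289, A2 = -5/17, so w_p = -436/4913 - 148*x/289 - 5*x^2/17.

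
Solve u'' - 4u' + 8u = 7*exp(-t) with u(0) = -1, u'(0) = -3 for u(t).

Characteristic equation r² - 4r + 8 = 0 has discriminant (-4)² - 4·(8) = -16 < 0, so r = 2 ± 2i.
Hence u_h = C1*cos(2*t)*exp(2*t) + C2*exp(2*t)*sin(2*t).
Try u_p = A*exp(-t). Substituting into the equation and dividing by exp(-t) gives A = 7/13, so u_p = 7*exp(-t)/13.
General solution: u = 7*exp(-t)/13 + C1*cos(2*t)*exp(2*t) + C2*exp(2*t)*sin(2*t).
Apply the initial conditions: u(0) = 7/13 + C1 = -1 and u'(0) = -7/13 + 2*C1 + 2*C2 = -3. Solving gives C1 = -20/13, C2 = 4/13.

u = 7*exp(-t)/13 - 20*cos(2*t)*exp(2*t)/13 + 4*exp(2*t)*sin(2*t)/13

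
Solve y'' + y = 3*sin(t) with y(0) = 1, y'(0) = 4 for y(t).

Characteristic equation r² + 1 = 0 has discriminant (0)² - 4·(1) = -4 < 0, so r = ± i.
Hence y_h = C1*cos(t) + C2*sin(t).
Since ±1i are characteristic roots, multiply the trial by t. Try y_p = t*(A*cos(t) + B*sin(t)). Substituting and equating the coefficients of cos(t) and sin(t) gives A = -3/2, B = 0, so y_p = -3*t*cos(t)/2.
General solution: y = C1*cos(t) + C2*sin(t) - 3*t*cos(t)/2.
Apply the initial conditions: y(0) = C1 = 1 and y'(0) = -3/2 + C2 = 4. Solving gives C1 = 1, C2 = 11/2.

y = 11*sin(t)/2 - 3*t*cos(t)/2 + cos(t)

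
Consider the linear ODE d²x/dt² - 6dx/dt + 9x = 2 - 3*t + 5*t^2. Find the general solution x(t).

Characteristic equation r² - 6r + 9 = 0 has discriminant (-6)² - 4·(9) = 0, so r = 3 is a repeated root.
Hence x_h = (C1 + C2*t)*exp(3*t).
For the particular solution try x_p = A0 + A1*t + A2*t^2. Substituting and matching coefficients of each power of t gives A0 = 10/27, A1 = 11/27, A2 = 5/9, so x_p = 10/27 + 5*t^2/9 + 11*t/27.

x = 10/27 + 5*t**2/9 + 11*t/27 + C1*exp(3*t) + C2*t*exp(3*t)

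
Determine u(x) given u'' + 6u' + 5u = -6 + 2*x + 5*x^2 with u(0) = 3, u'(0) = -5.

Characteristic equation r² + 6r + 5 = 0 factors as (r + 1)(r + 5) = 0, so r = -1, -5.
Hence u_h = C1*exp(-x) + C2*exp(-5*x).
For the particular solution try u_p = A0 + A1*x + A2*x^2. Substituting and matching coefficients of each power of x gives A0 = 4/5, A1 = -2, A2 = 1, so u_p = 4/5 + x^2 - 2*x.
General solution: u = 4/5 + x^2 - 2*x + C1*exp(-x) + C2*exp(-5*x).
Apply the initial conditions: u(0) = 4/5 + C1 + C2 = 3 and u'(0) = -2 - C1 - 5*C2 = -5. Solving gives C1 = 2, C2 = 1/5.

u = 4/5 + x**2 - 2*x + 2*exp(-x) + exp(-5*x)/5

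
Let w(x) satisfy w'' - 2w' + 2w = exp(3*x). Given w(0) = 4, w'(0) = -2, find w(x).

w = exp(3*x)/5 - 32*exp(x)*sin(x)/5 + 19*cos(x)*exp(x)/5

Characteristic equation r² - 2r + 2 = 0 has discriminant (-2)² - 4·(2) = -4 < 0, so r = 1 ± i.
Hence w_h = C1*cos(x)*exp(x) + C2*exp(x)*sin(x).
Try w_p = A*exp(3*x). Substituting into the equation and dividing by exp(3*x) gives A = 1/5, so w_p = exp(3*x)/5.
General solution: w = exp(3*x)/5 + C1*cos(x)*exp(x) + C2*exp(x)*sin(x).
Apply the initial conditions: w(0) = 1/5 + C1 = 4 and w'(0) = 3/5 + C1 + C2 = -2. Solving gives C1 = 19/5, C2 = -32/5.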